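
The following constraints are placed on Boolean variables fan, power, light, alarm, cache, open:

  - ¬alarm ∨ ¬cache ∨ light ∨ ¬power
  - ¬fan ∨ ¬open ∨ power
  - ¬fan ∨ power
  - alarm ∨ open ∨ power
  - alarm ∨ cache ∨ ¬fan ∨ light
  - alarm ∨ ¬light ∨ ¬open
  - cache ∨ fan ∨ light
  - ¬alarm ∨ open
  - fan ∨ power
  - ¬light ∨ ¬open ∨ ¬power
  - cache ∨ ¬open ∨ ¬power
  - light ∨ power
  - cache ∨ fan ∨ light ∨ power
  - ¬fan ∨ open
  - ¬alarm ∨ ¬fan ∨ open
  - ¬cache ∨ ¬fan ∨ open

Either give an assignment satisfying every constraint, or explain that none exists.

fan = False, power = True, light = False, alarm = False, cache = True, open = False

Set fan = False.
  then (fan ∨ power) forces power = True.
Set light = False.
  then (cache ∨ fan ∨ light) forces cache = True.
  then (¬alarm ∨ ¬cache ∨ light ∨ ¬power) forces alarm = False.
Set open = False.
All clauses satisfied.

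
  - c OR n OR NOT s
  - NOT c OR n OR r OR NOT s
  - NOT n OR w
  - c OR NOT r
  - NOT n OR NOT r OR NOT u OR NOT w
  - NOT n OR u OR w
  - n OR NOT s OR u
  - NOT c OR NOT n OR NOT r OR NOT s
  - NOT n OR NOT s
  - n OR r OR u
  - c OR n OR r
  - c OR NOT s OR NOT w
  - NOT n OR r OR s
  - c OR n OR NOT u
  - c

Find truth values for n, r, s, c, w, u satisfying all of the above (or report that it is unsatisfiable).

Unit clause (c) forces c = True.
Set n = False.
Set r = True.
Set s = False.
Set w = False.
Set u = True.
All clauses satisfied.

n = False; r = True; s = False; c = True; w = False; u = True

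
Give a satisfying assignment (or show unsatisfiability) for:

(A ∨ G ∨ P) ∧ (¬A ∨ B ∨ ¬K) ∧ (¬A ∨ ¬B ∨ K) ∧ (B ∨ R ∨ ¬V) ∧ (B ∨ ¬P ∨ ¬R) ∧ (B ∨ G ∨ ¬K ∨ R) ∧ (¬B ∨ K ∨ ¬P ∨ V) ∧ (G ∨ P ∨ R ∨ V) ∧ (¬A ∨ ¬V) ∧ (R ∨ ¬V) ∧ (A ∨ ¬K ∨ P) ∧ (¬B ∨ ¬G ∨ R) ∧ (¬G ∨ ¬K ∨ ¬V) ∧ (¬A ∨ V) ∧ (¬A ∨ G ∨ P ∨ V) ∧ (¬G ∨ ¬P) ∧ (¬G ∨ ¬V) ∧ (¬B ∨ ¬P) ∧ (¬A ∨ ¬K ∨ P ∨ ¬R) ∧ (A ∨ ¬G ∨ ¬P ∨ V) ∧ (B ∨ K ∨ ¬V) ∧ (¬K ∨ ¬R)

K=F, V=F, G=T, A=F, B=T, R=T, P=F

Set K = False.
Set V = False.
  then (¬A ∨ V) forces A = False.
Set G = True.
  then (¬G ∨ ¬P) forces P = False.
Set B = True.
  then (¬B ∨ ¬G ∨ R) forces R = True.
All clauses satisfied.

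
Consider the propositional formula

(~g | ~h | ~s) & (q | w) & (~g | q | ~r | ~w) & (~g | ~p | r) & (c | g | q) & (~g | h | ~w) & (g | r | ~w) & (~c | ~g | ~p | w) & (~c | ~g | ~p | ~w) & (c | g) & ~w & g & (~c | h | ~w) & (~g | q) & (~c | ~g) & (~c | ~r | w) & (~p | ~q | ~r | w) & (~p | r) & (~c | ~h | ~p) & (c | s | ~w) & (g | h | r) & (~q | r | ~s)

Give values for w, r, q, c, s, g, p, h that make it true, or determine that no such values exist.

w = False, r = True, q = True, c = False, s = True, g = True, p = False, h = False

Unit clause (~w) forces w = False.
Unit clause (g) forces g = True.
In (~g | q) only q is left, so q = True.
In (~c | ~g) only ~c is left, so c = False.
Set r = True.
  then (~p | ~q | ~r | w) forces p = False.
Set s = True.
  then (~g | ~h | ~s) forces h = False.
All clauses satisfied.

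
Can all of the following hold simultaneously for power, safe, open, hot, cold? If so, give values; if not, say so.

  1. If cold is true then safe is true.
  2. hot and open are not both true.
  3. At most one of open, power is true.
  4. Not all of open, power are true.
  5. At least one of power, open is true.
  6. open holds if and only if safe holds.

power = False, safe = True, open = True, hot = False, cold = True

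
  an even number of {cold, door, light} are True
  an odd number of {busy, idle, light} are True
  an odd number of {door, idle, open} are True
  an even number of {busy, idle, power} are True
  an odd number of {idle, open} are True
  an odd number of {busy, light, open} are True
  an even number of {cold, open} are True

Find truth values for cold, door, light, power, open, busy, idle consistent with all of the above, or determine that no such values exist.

UNSATISFIABLE

Adding constraints 2, 5, 6 mod 2: every variable appears an even number of times on the left, so the left side is 0.
But the right sides sum to 1 (mod 2). 0 ≠ 1 — the system is inconsistent.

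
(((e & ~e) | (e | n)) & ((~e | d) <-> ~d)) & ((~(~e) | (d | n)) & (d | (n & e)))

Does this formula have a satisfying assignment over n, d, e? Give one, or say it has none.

Case e = True: the formula simplifies to (d <-> ~d) & (d | n).
  d = True: the conjunct d <-> ~d becomes True <-> ~True = False.
  d = False: the conjunct d <-> ~d becomes False <-> ~False = False.
Case e = False: the formula simplifies to (n & ~d) & ((d | n) & d).
  d = True: the conjunct ~d is False.
  d = False: the conjunct d is False.
Both cases fail — unsatisfiable.

The formula is unsatisfiable.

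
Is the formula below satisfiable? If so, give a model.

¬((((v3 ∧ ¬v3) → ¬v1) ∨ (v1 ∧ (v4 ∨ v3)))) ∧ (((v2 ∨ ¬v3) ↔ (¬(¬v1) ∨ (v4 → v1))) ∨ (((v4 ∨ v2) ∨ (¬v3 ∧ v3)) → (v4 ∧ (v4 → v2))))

The conjunct ¬((((v3 ∧ ¬v3) → ¬v1) ∨ (v1 ∧ (v4 ∨ v3)))) is unsatisfiable on its own:
  v1=F, v3=F, v4=F: evaluates to False.
  v1=F, v3=F, v4=T: evaluates to False.
  v1=F, v3=T, v4=F: evaluates to False.
  v1=F, v3=T, v4=T: evaluates to False.
  v1=T, v3=F, v4=F: evaluates to False.
  v1=T, v3=F, v4=T: evaluates to False.
  v1=T, v3=T, v4=F: evaluates to False.
  v1=T, v3=T, v4=T: evaluates to False.
So the whole conjunction is unsatisfiable.

Unsatisfiable — no assignment works.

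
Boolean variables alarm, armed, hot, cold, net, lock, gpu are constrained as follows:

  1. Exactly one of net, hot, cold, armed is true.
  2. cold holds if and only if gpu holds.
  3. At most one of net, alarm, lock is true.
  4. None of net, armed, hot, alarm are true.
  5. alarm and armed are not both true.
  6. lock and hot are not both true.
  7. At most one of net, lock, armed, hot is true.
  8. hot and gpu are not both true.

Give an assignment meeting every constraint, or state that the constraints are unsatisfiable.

alarm = False; armed = False; hot = False; cold = True; net = False; lock = False; gpu = True

  (1) {net, hot, cold, armed}: 1 true — exactly one ✓
  (2) cold=T, gpu=T — same ✓
  (3) {net, alarm, lock}: 0 true — at most one ✓
  (4) {net, armed, hot, alarm}: 0 true — none ✓
  (5) alarm=F, armed=F — not both ✓
  (6) lock=F, hot=F — not both ✓
  (7) {net, lock, armed, hot}: 0 true — at most one ✓
  (8) hot=F, gpu=T — not both ✓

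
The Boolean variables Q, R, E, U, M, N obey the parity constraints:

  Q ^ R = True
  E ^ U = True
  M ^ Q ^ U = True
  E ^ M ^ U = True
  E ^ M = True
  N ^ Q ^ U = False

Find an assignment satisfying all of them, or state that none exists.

Q = True, R = False, E = True, U = False, M = False, N = True

Q ^ R = T ^ F = True ✓
E ^ U = T ^ F = True ✓
M ^ Q ^ U = F ^ T ^ F = True ✓
E ^ M ^ U = T ^ F ^ F = True ✓
E ^ M = T ^ F = True ✓
N ^ Q ^ U = T ^ T ^ F = False ✓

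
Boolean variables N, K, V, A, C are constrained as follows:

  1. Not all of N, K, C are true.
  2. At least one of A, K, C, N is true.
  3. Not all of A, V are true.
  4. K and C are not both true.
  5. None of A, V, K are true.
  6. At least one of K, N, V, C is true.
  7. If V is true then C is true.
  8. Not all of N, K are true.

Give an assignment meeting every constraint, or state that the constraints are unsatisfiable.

N=T, K=F, V=F, A=F, C=T

  (1) {N, K, C}: 2/3 true — not all ✓
  (2) {A, K, C, N}: 2 true — at least one ✓
  (3) {A, V}: 0/2 true — not all ✓
  (4) K=F, C=T — not both ✓
  (5) {A, V, K}: 0 true — none ✓
  (6) {K, N, V, C}: 2 true — at least one ✓
  (7) V=F ⇒ C: vacuous ✓
  (8) {N, K}: 1/2 true — not all ✓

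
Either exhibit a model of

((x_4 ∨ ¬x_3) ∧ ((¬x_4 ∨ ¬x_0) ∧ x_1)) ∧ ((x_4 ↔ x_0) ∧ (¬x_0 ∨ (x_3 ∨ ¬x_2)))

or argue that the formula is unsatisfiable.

x_0 = False, x_1 = True, x_2 = True, x_3 = False, x_4 = False

  (x_4 ∨ ¬x_3) ∧ ((¬x_4 ∨ ¬x_0) ∧ x_1) = True
    x_4 ∨ ¬x_3 = True
      ¬x_3 = True
    (¬x_4 ∨ ¬x_0) ∧ x_1 = True
      ¬x_4 ∨ ¬x_0 = True
        ¬x_4 = True
        ¬x_0 = True
  (x_4 ↔ x_0) ∧ (¬x_0 ∨ (x_3 ∨ ¬x_2)) = True
    x_4 ↔ x_0 = True
    ¬x_0 ∨ (x_3 ∨ ¬x_2) = True
      ¬x_0 = True
      x_3 ∨ ¬x_2 = False
        ¬x_2 = False
Both conjuncts True, so the formula holds.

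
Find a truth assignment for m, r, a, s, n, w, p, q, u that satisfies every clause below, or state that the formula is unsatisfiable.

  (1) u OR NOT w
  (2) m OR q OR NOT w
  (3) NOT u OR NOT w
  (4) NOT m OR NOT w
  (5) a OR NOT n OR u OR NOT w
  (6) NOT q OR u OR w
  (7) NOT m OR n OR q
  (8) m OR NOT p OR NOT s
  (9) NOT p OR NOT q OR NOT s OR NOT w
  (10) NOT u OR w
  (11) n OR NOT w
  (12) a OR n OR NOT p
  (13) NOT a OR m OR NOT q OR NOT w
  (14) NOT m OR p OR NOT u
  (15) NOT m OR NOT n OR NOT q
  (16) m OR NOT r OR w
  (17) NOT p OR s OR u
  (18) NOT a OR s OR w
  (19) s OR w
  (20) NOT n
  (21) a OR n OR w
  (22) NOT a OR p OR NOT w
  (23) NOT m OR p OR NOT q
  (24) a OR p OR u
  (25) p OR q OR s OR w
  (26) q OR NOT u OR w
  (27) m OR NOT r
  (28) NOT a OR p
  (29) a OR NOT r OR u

No satisfying assignment exists.

Case n = True:
  Clause (NOT n) is falsified — contradiction.
Case n = False:
  (n OR NOT w) forces w = False.
  (NOT u OR w) forces u = False.
  (NOT q OR u OR w) forces q = False.
  (NOT m OR n OR q) forces m = False.
  (m OR NOT r OR w) forces r = False.
  (s OR w) forces s = True.
  (m OR NOT p OR NOT s) forces p = False.
  (a OR n OR w) forces a = True.
  Clause (NOT a OR p) is falsified — contradiction.
Both cases fail, so the formula is unsatisfiable.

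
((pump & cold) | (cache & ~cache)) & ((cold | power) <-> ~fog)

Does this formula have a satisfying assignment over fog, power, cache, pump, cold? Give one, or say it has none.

fog=F, power=T, cache=T, pump=T, cold=T

  (pump & cold) | (cache & ~cache) = True
    pump & cold = True
    cache & ~cache = False
      ~cache = False
  (cold | power) <-> ~fog = True
    cold | power = True
    ~fog = True
Both conjuncts True, so the formula holds.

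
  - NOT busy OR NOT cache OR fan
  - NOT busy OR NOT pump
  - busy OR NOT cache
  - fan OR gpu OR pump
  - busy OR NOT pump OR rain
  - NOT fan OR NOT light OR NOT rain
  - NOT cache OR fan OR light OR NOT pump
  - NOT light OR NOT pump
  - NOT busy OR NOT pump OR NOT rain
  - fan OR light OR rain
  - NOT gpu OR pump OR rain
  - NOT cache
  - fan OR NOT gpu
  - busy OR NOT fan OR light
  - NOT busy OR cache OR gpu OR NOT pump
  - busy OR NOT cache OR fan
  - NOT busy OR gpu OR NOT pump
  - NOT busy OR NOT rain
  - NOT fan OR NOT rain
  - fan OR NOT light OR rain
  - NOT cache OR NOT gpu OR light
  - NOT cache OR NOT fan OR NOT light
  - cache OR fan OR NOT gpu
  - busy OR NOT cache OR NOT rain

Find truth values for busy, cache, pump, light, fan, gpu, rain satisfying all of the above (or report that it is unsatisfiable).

busy=T; cache=F; pump=F; light=F; fan=T; gpu=F; rain=F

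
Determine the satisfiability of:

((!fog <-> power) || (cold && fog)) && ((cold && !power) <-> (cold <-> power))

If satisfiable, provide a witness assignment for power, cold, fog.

power: True, cold: False, fog: False

  (!fog <-> power) || (cold && fog) = True
    !fog <-> power = True
      !fog = True
    cold && fog = False
  (cold && !power) <-> (cold <-> power) = True
    cold && !power = False
      !power = False
    cold <-> power = False
Both conjuncts True, so the formula holds.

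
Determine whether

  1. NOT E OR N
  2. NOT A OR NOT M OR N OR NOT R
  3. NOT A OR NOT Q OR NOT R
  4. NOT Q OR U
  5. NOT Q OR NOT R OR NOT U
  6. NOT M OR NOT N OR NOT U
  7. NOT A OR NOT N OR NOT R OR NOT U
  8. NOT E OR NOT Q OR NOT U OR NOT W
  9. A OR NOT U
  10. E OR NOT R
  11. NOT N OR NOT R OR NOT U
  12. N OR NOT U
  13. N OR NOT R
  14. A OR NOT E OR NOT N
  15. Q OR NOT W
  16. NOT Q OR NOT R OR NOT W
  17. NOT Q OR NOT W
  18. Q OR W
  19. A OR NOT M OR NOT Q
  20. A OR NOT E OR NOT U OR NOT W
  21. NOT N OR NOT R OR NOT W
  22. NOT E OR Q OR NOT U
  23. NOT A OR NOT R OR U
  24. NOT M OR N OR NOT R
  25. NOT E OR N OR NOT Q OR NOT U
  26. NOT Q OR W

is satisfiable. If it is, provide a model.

Case W = True:
  (Q OR NOT W) forces Q = True.
  Clause (NOT Q OR NOT W) is falsified — contradiction.
Case W = False:
  (Q OR W) forces Q = True.
  Clause (NOT Q OR W) is falsified — contradiction.
Both cases fail, so the formula is unsatisfiable.

Unsatisfiable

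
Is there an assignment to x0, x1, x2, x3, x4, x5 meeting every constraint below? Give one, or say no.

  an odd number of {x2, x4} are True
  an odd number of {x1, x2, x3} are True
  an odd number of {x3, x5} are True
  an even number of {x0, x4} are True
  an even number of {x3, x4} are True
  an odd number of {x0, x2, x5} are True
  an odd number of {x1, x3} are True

x0 = True, x1 = False, x2 = False, x3 = True, x4 = True, x5 = False

{x2, x4}: 1 true → odd ✓
{x1, x2, x3}: 1 true → odd ✓
{x3, x5}: 1 true → odd ✓
{x0, x4}: 2 true → even ✓
{x3, x4}: 2 true → even ✓
{x0, x2, x5}: 1 true → odd ✓
{x1, x3}: 1 true → odd ✓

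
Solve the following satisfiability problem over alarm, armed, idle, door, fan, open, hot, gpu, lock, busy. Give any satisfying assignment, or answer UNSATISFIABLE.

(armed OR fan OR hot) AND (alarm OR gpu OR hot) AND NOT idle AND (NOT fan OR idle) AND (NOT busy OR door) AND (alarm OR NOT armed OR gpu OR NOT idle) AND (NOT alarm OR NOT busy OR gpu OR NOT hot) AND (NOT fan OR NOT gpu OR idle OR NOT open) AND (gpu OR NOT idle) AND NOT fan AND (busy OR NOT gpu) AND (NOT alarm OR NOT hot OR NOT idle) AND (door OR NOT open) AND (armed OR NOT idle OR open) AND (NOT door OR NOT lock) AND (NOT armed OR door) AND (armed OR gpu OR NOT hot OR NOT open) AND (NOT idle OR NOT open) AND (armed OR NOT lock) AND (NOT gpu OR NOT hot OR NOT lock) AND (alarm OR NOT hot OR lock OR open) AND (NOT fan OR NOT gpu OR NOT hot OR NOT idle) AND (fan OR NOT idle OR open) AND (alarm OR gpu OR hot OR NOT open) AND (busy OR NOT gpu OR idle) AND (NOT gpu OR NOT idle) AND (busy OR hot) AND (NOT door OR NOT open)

alarm = True, armed = True, idle = False, door = True, fan = False, open = False, hot = False, gpu = False, lock = False, busy = True

Unit clause (NOT idle) forces idle = False.
In (NOT fan OR idle) only NOT fan is left, so fan = False.
Set alarm = True.
Set armed = True.
  then (NOT armed OR door) forces door = True.
  then (NOT door OR NOT open) forces open = False.
  then (NOT door OR NOT lock) forces lock = False.
Set hot = False.
  then (busy OR hot) forces busy = True.
Set gpu = False.
All clauses satisfied.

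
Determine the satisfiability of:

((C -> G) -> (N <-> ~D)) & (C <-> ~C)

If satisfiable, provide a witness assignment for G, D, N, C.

Unsatisfiable — no assignment works.

The conjunct C <-> ~C is unsatisfiable on its own:
  C=F: evaluates to False.
  C=T: evaluates to False.
So the whole conjunction is unsatisfiable.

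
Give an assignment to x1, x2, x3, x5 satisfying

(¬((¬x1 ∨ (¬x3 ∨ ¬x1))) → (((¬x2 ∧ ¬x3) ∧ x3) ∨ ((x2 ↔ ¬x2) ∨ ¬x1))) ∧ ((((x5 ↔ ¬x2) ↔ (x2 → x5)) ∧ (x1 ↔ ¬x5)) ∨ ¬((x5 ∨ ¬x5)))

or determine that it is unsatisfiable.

x1 = False, x2 = False, x3 = False, x5 = True

  ¬((¬x1 ∨ (¬x3 ∨ ¬x1))) → (((¬x2 ∧ ¬x3) ∧ x3) ∨ ((x2 ↔ ¬x2) ∨ ¬x1)) = True
    ¬((¬x1 ∨ (¬x3 ∨ ¬x1))) = False
      ¬x1 ∨ (¬x3 ∨ ¬x1) = True
        ¬x1 = True
        ¬x3 ∨ ¬x1 = True
          ¬x3 = True
          ¬x1 = True
    ((¬x2 ∧ ¬x3) ∧ x3) ∨ ((x2 ↔ ¬x2) ∨ ¬x1) = True
      (¬x2 ∧ ¬x3) ∧ x3 = False
        ¬x2 ∧ ¬x3 = True
          ¬x2 = True
          ¬x3 = True
      (x2 ↔ ¬x2) ∨ ¬x1 = True
        x2 ↔ ¬x2 = False
          ¬x2 = True
        ¬x1 = True
  (((x5 ↔ ¬x2) ↔ (x2 → x5)) ∧ (x1 ↔ ¬x5)) ∨ ¬((x5 ∨ ¬x5)) = True
    ((x5 ↔ ¬x2) ↔ (x2 → x5)) ∧ (x1 ↔ ¬x5) = True
      (x5 ↔ ¬x2) ↔ (x2 → x5) = True
        x5 ↔ ¬x2 = True
          ¬x2 = True
        x2 → x5 = True
      x1 ↔ ¬x5 = True
        ¬x5 = False
    ¬((x5 ∨ ¬x5)) = False
      x5 ∨ ¬x5 = True
        ¬x5 = False
Both conjuncts True, so the formula holds.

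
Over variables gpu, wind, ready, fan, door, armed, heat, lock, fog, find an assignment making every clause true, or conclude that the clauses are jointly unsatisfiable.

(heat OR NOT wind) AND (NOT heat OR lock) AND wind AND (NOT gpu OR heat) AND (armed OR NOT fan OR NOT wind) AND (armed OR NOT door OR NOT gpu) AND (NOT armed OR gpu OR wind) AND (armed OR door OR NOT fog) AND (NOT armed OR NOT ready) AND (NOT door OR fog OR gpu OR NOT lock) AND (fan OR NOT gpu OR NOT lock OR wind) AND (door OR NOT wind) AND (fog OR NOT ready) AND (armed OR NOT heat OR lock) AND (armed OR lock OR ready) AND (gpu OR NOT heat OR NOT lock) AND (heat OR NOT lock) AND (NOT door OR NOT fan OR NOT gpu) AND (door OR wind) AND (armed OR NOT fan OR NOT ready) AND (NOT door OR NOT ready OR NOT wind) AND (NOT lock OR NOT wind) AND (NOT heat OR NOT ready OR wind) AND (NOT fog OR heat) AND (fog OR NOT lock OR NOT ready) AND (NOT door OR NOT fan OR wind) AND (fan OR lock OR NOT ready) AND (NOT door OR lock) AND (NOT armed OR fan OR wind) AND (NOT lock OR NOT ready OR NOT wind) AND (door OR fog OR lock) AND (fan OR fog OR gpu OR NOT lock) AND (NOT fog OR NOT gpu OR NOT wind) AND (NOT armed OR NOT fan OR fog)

Unsatisfiable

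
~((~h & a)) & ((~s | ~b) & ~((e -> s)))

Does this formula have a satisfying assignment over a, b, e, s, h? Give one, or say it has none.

a: False, b: True, e: True, s: False, h: False

  ~((~h & a)) = True
    ~h & a = False
      ~h = True
  (~s | ~b) & ~((e -> s)) = True
    ~s | ~b = True
      ~s = True
      ~b = False
    ~((e -> s)) = True
      e -> s = False
Both conjuncts True, so the formula holds.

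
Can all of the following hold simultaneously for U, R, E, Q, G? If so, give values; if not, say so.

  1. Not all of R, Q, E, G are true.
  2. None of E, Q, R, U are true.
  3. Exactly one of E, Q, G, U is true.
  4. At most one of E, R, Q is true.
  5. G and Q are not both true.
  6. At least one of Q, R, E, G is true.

U = False; R = False; E = False; Q = False; G = True

  (1) {R, Q, E, G}: 1/4 true — not all ✓
  (2) {E, Q, R, U}: 0 true — none ✓
  (3) {E, Q, G, U}: 1 true — exactly one ✓
  (4) {E, R, Q}: 0 true — at most one ✓
  (5) G=T, Q=F — not both ✓
  (6) {Q, R, E, G}: 1 true — at least one ✓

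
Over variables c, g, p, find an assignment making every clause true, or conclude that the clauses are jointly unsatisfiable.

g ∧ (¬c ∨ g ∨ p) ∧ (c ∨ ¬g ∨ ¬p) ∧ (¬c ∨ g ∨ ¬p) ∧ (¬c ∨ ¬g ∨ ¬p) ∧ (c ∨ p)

c=T; g=T; p=F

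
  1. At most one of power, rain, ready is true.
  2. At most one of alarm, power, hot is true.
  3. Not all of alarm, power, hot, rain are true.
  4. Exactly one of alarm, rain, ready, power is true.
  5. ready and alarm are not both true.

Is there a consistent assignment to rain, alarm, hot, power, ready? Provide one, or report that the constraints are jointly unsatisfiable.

rain = True, alarm = False, hot = False, power = False, ready = False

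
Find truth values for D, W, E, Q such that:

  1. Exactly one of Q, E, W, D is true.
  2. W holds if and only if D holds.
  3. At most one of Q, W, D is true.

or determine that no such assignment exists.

D = False, W = False, E = False, Q = True

  (1) {Q, E, W, D}: 1 true — exactly one ✓
  (2) W=F, D=F — same ✓
  (3) {Q, W, D}: 1 true — at most one ✓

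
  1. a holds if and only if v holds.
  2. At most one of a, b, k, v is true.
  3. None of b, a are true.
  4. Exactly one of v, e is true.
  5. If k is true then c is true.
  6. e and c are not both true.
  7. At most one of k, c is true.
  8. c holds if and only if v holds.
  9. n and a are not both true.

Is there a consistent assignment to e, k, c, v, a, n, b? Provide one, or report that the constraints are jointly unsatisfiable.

e=T; k=F; c=F; v=F; a=F; n=T; b=F

  (1) a=F, v=F — same ✓
  (2) {a, b, k, v}: 0 true — at most one ✓
  (3) {b, a}: 0 true — none ✓
  (4) {v, e}: 1 true — exactly one ✓
  (5) k=F ⇒ c: vacuous ✓
  (6) e=T, c=F — not both ✓
  (7) {k, c}: 0 true — at most one ✓
  (8) c=F, v=F — same ✓
  (9) n=T, a=F — not both ✓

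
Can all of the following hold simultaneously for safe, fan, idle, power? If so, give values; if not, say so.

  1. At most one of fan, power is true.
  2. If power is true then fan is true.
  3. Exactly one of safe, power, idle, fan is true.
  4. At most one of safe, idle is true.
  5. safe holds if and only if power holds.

safe = False, fan = True, idle = False, power = False

  (1) {fan, power}: 1 true — at most one ✓
  (2) power=F ⇒ fan: vacuous ✓
  (3) {safe, power, idle, fan}: 1 true — exactly one ✓
  (4) {safe, idle}: 0 true — at most one ✓
  (5) safe=F, power=F — same ✓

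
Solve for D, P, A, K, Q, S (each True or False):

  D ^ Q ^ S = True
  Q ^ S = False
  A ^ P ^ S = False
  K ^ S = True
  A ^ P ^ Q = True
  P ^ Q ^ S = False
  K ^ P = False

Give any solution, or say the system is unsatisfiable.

Adding constraints 2, 3, 5 mod 2: every variable appears an even number of times on the left, so the left side is 0.
But the right sides sum to 1 (mod 2). 0 ≠ 1 — the system is inconsistent.

Unsatisfiable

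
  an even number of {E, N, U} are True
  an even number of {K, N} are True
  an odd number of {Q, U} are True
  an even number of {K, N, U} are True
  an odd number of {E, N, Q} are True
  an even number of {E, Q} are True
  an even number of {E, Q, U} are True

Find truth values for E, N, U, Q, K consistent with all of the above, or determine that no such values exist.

E=T, N=T, U=F, Q=T, K=T

{E, N, U}: 2 true → even ✓
{K, N}: 2 true → even ✓
{Q, U}: 1 true → odd ✓
{K, N, U}: 2 true → even ✓
{E, N, Q}: 3 true → odd ✓
{E, Q}: 2 true → even ✓
{E, Q, U}: 2 true → even ✓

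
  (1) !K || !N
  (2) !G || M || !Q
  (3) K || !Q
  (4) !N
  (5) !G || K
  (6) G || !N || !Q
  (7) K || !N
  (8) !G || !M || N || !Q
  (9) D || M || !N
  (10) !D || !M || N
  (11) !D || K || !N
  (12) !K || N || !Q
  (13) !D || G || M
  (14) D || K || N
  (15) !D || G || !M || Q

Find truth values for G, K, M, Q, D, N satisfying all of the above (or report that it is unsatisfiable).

G = True, K = True, M = True, Q = False, D = False, N = False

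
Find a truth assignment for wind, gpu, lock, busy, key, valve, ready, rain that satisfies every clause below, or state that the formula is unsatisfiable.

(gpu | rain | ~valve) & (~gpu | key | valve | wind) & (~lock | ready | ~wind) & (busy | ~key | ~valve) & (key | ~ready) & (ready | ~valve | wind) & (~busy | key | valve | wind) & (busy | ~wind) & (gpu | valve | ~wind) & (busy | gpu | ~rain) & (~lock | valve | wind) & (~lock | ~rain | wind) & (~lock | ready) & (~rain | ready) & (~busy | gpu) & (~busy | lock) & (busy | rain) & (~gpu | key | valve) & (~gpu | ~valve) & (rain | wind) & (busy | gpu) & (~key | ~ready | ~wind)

wind = False, gpu = True, lock = False, busy = False, key = True, valve = False, ready = True, rain = True

Set wind = False.
  then (rain | wind) forces rain = True.
  then (~lock | ~rain | wind) forces lock = False.
  then (~rain | ready) forces ready = True.
  then (~busy | lock) forces busy = False.
  then (busy | gpu) forces gpu = True.
  then (key | ~ready) forces key = True.
  then (~gpu | ~valve) forces valve = False.
All clauses satisfied.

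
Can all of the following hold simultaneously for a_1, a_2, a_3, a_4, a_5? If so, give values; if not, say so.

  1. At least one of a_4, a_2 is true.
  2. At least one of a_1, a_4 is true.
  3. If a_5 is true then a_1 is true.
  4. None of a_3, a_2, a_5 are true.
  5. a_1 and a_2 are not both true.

a_1: False, a_2: False, a_3: False, a_4: True, a_5: False

  (1) {a_4, a_2}: 1 true — at least one ✓
  (2) {a_1, a_4}: 1 true — at least one ✓
  (3) a_5=F ⇒ a_1: vacuous ✓
  (4) {a_3, a_2, a_5}: 0 true — none ✓
  (5) a_1=F, a_2=F — not both ✓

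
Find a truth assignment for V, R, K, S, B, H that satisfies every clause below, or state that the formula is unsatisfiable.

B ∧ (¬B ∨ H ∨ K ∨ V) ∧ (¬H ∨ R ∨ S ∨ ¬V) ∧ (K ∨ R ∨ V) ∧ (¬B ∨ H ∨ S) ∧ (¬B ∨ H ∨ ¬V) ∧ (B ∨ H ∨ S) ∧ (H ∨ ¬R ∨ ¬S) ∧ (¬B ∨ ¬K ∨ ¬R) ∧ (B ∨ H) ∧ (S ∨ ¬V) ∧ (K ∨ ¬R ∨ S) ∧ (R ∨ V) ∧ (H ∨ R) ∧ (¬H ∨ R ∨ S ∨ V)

V = True; R = False; K = True; S = True; B = True; H = True

Unit clause (B) forces B = True.
Set V = True.
  then (¬B ∨ H ∨ ¬V) forces H = True.
  then (S ∨ ¬V) forces S = True.
Set R = False.
Set K = True.
All clauses satisfied.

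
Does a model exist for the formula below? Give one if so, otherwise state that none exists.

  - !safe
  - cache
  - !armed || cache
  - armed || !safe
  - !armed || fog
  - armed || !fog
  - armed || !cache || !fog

fog = True, armed = True, cache = True, safe = False

Unit clause (!safe) forces safe = False.
Unit clause (cache) forces cache = True.
Set fog = True.
  then (armed || !fog) forces armed = True.
Check each clause:
  (!safe): !safe holds.
  (cache): cache holds.
  (!armed || cache): cache holds.
  (armed || !safe): armed holds.
  (!armed || fog): fog holds.
  (armed || !fog): armed holds.
  (armed || !cache || !fog): armed holds.
All clauses satisfied.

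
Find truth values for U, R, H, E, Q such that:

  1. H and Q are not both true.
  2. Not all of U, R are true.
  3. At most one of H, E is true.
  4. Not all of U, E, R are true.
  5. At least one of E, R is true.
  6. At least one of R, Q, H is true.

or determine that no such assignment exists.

U: True, R: False, H: False, E: True, Q: True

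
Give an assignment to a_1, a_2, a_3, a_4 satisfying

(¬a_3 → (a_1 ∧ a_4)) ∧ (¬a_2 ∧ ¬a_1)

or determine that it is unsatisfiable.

a_1 = False, a_2 = False, a_3 = True, a_4 = False

  ¬a_3 → (a_1 ∧ a_4) = True
    ¬a_3 = False
    a_1 ∧ a_4 = False
  ¬a_2 ∧ ¬a_1 = True
    ¬a_2 = True
    ¬a_1 = True
Both conjuncts True, so the formula holds.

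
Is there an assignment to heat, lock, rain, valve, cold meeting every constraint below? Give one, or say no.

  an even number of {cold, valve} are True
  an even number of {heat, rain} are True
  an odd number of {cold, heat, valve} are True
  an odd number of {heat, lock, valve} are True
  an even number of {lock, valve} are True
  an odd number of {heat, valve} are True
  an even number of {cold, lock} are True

heat = True, lock = False, rain = True, valve = False, cold = False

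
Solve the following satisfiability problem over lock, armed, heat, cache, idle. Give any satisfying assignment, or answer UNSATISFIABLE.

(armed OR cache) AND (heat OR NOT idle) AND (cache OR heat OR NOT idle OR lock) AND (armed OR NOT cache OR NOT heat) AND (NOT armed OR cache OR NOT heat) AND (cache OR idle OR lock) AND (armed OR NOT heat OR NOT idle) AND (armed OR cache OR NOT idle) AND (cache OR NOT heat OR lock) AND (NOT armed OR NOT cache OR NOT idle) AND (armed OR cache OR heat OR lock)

lock: True, armed: True, heat: False, cache: False, idle: False

Set lock = True.
Set armed = True.
Set heat = False.
  then (heat OR NOT idle) forces idle = False.
Set cache = False.
All clauses satisfied.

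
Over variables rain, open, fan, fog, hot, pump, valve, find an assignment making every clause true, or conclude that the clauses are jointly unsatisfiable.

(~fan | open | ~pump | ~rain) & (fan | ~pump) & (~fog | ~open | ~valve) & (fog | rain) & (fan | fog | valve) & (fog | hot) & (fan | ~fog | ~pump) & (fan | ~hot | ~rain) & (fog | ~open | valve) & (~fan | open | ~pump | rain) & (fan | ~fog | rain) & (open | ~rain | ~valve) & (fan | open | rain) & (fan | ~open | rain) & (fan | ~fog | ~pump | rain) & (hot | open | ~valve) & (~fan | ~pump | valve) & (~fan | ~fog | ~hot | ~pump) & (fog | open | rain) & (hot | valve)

rain = True, open = False, fan = True, fog = False, hot = True, pump = False, valve = False

Set rain = True.
Set open = False.
  then (open | ~rain | ~valve) forces valve = False.
  then (hot | valve) forces hot = True.
  then (fan | ~hot | ~rain) forces fan = True.
  then (~fan | ~pump | valve) forces pump = False.
Set fog = False.
All clauses satisfied.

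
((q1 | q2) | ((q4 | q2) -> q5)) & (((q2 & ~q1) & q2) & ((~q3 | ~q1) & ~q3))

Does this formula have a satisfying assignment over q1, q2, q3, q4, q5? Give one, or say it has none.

q1 = False; q2 = True; q3 = False; q4 = True; q5 = True

  (q1 | q2) | ((q4 | q2) -> q5) = True
    q1 | q2 = True
    (q4 | q2) -> q5 = True
      q4 | q2 = True
  ((q2 & ~q1) & q2) & ((~q3 | ~q1) & ~q3) = True
    (q2 & ~q1) & q2 = True
      q2 & ~q1 = True
        ~q1 = True
    (~q3 | ~q1) & ~q3 = True
      ~q3 | ~q1 = True
        ~q3 = True
        ~q1 = True
      ~q3 = True
Both conjuncts True, so the formula holds.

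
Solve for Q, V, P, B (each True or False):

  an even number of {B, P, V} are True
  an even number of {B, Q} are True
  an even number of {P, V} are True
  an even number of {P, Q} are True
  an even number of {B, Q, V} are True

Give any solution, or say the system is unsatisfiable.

Q = False, V = False, P = False, B = False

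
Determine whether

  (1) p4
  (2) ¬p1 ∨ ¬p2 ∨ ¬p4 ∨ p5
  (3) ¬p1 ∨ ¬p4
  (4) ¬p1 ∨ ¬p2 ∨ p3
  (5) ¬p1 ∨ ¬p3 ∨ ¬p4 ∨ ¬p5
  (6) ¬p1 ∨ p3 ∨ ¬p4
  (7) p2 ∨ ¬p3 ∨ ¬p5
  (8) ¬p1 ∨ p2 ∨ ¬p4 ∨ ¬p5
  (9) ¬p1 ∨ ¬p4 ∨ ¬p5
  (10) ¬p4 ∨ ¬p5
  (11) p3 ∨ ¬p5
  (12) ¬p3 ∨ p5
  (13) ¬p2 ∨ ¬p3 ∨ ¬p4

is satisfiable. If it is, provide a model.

Unit clause (p4) forces p4 = True.
In (¬p1 ∨ ¬p4) only ¬p1 is left, so p1 = False.
In (¬p4 ∨ ¬p5) only ¬p5 is left, so p5 = False.
In (¬p3 ∨ p5) only ¬p3 is left, so p3 = False.
Set p2 = False.
All clauses satisfied.

p1=F; p2=F; p3=F; p4=T; p5=F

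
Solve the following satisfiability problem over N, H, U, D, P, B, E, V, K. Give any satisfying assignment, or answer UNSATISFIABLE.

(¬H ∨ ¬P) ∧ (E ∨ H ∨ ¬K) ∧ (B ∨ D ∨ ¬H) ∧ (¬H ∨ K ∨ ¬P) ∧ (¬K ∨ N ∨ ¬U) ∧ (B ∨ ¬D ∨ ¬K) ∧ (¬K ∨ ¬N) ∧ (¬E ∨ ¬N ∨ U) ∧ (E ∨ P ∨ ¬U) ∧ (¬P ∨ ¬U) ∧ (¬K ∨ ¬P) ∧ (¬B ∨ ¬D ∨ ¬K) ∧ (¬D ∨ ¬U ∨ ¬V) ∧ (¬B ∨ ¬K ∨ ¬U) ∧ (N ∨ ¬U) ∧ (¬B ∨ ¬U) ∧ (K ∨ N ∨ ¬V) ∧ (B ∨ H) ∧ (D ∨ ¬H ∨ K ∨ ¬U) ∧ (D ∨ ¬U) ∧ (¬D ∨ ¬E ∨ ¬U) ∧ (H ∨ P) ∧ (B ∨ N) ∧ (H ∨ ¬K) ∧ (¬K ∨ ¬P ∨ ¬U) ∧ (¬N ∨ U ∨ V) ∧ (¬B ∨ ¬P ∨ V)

N = False, H = True, U = False, D = True, P = False, B = True, E = False, V = False, K = False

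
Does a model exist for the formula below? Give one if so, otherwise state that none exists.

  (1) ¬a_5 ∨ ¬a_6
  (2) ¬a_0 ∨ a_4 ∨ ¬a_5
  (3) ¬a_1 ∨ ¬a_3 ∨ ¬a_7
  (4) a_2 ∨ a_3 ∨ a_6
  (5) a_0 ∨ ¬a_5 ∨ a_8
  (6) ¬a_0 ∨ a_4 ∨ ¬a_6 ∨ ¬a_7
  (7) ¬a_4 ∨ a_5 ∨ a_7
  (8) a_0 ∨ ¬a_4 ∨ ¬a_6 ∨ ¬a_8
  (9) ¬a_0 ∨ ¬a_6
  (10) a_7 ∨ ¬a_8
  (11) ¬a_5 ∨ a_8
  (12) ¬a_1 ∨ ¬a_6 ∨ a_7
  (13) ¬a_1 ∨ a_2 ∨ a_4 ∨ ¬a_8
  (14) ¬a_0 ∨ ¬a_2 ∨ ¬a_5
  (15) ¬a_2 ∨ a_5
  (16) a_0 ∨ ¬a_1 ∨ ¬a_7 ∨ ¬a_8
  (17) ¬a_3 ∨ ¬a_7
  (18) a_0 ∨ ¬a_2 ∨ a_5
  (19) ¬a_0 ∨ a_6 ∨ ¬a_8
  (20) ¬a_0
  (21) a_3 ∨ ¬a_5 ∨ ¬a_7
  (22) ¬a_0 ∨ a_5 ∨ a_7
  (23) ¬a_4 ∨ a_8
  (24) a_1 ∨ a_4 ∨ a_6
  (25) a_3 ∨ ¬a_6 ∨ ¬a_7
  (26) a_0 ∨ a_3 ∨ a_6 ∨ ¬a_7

Unit clause (¬a_0) forces a_0 = False.
Set a_1 = False.
Set a_2 = False.
Set a_3 = True.
  then (¬a_3 ∨ ¬a_7) forces a_7 = False.
  then (a_7 ∨ ¬a_8) forces a_8 = False.
  then (¬a_5 ∨ a_8) forces a_5 = False.
  then (¬a_4 ∨ a_8) forces a_4 = False.
  then (a_1 ∨ a_4 ∨ a_6) forces a_6 = True.
All clauses satisfied.

a_0=F; a_1=F; a_2=F; a_3=T; a_4=F; a_5=F; a_6=T; a_7=F; a_8=F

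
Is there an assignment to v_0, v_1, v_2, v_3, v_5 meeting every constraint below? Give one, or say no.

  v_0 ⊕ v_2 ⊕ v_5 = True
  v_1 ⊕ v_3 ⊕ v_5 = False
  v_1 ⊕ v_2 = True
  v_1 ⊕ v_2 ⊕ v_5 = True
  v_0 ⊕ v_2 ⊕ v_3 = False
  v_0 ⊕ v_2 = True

v_0 = True, v_1 = True, v_2 = False, v_3 = True, v_5 = False

v_0 ⊕ v_2 ⊕ v_5 = T ⊕ F ⊕ F = True ✓
v_1 ⊕ v_3 ⊕ v_5 = T ⊕ T ⊕ F = False ✓
v_1 ⊕ v_2 = T ⊕ F = True ✓
v_1 ⊕ v_2 ⊕ v_5 = T ⊕ F ⊕ F = True ✓
v_0 ⊕ v_2 ⊕ v_3 = T ⊕ F ⊕ T = False ✓
v_0 ⊕ v_2 = T ⊕ F = True ✓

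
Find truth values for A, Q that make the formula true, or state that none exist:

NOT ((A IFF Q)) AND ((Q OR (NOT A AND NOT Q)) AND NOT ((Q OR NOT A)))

Case A = True: the formula simplifies to NOT Q AND (Q AND NOT Q).
  Q = True: the conjunct NOT Q is False.
  Q = False: the conjunct Q is False.
Case A = False: the conjunct NOT ((Q OR NOT A)) becomes NOT ((Q OR True)) = False.
Both cases fail — unsatisfiable.

The formula is unsatisfiable.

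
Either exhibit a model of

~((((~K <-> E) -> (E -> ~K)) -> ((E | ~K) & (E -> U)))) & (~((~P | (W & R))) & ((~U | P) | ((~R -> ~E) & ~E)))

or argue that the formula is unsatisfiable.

U=T, R=F, W=F, P=T, K=T, E=F

  ~((((~K <-> E) -> (E -> ~K)) -> ((E | ~K) & (E -> U)))) = True
    ((~K <-> E) -> (E -> ~K)) -> ((E | ~K) & (E -> U)) = False
      (~K <-> E) -> (E -> ~K) = True
        ~K <-> E = True
          ~K = False
        E -> ~K = True
          ~K = False
      (E | ~K) & (E -> U) = False
        E | ~K = False
          ~K = False
        E -> U = True
  ~((~P | (W & R))) & ((~U | P) | ((~R -> ~E) & ~E)) = True
    ~((~P | (W & R))) = True
      ~P | (W & R) = False
        ~P = False
        W & R = False
    (~U | P) | ((~R -> ~E) & ~E) = True
      ~U | P = True
        ~U = False
      (~R -> ~E) & ~E = True
        ~R -> ~E = True
          ~R = True
          ~E = True
        ~E = True
Both conjuncts True, so the formula holds.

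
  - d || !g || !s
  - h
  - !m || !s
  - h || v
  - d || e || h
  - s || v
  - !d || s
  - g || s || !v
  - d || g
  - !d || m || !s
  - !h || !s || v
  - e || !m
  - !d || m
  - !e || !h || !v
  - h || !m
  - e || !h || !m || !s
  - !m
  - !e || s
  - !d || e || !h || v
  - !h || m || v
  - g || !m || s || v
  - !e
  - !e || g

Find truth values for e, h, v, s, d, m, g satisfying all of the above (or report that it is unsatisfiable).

e = False; h = True; v = True; s = False; d = False; m = False; g = True

Unit clause (h) forces h = True.
Unit clause (!m) forces m = False.
In (!h || m || v) only v is left, so v = True.
Unit clause (!e) forces e = False.
In (!d || m) only !d is left, so d = False.
In (d || g) only g is left, so g = True.
In (d || !g || !s) only !s is left, so s = False.
All clauses satisfied.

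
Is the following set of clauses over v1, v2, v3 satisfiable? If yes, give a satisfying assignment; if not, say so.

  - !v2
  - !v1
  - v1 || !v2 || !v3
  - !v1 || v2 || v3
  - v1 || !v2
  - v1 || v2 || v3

Unit clause (!v2) forces v2 = False.
Unit clause (!v1) forces v1 = False.
In (v1 || v2 || v3) only v3 is left, so v3 = True.
All clauses satisfied.

v1 = False; v2 = False; v3 = True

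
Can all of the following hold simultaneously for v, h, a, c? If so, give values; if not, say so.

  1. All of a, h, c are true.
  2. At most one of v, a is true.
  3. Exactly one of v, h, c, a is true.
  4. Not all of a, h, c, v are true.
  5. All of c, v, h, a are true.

Case v = True:
  (1) forces a = True.
  Constraint (2) is violated (v=T, a=T) — contradiction.
Case v = False:
  Constraint (5) is violated (v=F) — contradiction.
Both cases fail — unsatisfiable.

No satisfying assignment exists.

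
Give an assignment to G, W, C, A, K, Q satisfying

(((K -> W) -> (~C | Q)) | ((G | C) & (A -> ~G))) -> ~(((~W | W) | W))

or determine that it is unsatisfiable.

G = True; W = True; C = True; A = True; K = False; Q = False

  (((K -> W) -> (~C | Q)) | ((G | C) & (A -> ~G))) -> ~(((~W | W) | W)) = True
    ((K -> W) -> (~C | Q)) | ((G | C) & (A -> ~G)) = False
      (K -> W) -> (~C | Q) = False
        K -> W = True
        ~C | Q = False
          ~C = False
      (G | C) & (A -> ~G) = False
        G | C = True
        A -> ~G = False
          ~G = False
    ~(((~W | W) | W)) = False
      (~W | W) | W = True
        ~W | W = True
          ~W = False
The formula evaluates to True.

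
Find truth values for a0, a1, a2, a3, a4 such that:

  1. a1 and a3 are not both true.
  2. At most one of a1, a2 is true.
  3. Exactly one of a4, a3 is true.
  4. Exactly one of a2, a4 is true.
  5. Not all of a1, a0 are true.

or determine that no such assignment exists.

a0=F, a1=T, a2=F, a3=F, a4=T

  (1) a1=T, a3=F — not both ✓
  (2) {a1, a2}: 1 true — at most one ✓
  (3) {a4, a3}: 1 true — exactly one ✓
  (4) {a2, a4}: 1 true — exactly one ✓
  (5) {a1, a0}: 1/2 true — not all ✓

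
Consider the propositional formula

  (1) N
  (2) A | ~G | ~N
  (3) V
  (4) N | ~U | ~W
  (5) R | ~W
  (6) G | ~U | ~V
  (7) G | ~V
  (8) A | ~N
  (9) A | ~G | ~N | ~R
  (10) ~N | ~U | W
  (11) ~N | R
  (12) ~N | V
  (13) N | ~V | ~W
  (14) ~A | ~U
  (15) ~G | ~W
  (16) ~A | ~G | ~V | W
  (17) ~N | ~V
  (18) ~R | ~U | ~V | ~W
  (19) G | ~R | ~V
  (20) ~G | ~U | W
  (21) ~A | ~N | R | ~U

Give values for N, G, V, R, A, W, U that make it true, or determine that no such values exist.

Case N = True:
  (V) forces V = True.
  Clause (~N | ~V) is falsified — contradiction.
Case N = False:
  Clause (N) is falsified — contradiction.
Both cases fail, so the formula is unsatisfiable.

Unsatisfiable — no assignment works.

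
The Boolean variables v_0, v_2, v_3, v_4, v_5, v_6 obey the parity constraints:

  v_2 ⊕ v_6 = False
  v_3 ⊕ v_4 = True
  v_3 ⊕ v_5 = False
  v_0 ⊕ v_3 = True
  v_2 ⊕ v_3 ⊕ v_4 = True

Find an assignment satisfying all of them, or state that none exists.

v_0 = False, v_2 = False, v_3 = True, v_4 = False, v_5 = True, v_6 = False

v_2 ⊕ v_6 = F ⊕ F = False ✓
v_3 ⊕ v_4 = T ⊕ F = True ✓
v_3 ⊕ v_5 = T ⊕ T = False ✓
v_0 ⊕ v_3 = F ⊕ T = True ✓
v_2 ⊕ v_3 ⊕ v_4 = F ⊕ T ⊕ F = True ✓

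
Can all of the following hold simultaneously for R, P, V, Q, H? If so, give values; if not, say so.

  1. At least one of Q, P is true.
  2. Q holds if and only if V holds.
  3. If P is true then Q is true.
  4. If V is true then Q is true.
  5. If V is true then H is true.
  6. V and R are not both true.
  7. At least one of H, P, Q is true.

R: False, P: True, V: True, Q: True, H: True

  (1) {Q, P}: 2 true — at least one ✓
  (2) Q=T, V=T — same ✓
  (3) P=T ⇒ Q: T ✓
  (4) V=T ⇒ Q: T ✓
  (5) V=T ⇒ H: T ✓
  (6) V=T, R=F — not both ✓
  (7) {H, P, Q}: 3 true — at least one ✓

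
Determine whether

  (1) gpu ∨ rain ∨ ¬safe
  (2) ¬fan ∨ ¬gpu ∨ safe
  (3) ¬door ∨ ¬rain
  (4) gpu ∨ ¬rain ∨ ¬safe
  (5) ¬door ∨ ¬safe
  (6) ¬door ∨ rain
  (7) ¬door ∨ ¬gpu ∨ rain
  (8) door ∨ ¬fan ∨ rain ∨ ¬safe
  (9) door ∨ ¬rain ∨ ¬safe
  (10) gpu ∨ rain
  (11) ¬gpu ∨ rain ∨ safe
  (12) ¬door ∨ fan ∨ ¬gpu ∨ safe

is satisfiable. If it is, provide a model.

rain=F, safe=T, door=F, fan=F, gpu=T

Set rain = False.
  then (¬door ∨ rain) forces door = False.
  then (gpu ∨ rain) forces gpu = True.
  then (¬gpu ∨ rain ∨ safe) forces safe = True.
  then (door ∨ ¬fan ∨ rain ∨ ¬safe) forces fan = False.
All clauses satisfied.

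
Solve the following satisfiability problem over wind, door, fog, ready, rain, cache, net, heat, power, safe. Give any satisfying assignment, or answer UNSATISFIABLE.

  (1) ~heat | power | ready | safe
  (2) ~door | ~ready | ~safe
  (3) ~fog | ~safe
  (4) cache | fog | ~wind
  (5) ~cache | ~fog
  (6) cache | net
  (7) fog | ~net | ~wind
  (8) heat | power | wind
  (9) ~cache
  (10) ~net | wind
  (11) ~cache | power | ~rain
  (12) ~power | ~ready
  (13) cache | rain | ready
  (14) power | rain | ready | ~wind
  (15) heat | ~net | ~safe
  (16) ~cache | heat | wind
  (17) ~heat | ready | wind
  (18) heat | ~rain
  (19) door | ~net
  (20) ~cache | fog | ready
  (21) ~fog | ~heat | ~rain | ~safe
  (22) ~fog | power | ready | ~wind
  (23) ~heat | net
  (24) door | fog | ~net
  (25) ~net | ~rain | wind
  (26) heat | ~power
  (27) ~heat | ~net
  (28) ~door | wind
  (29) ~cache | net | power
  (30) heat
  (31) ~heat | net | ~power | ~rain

Unsatisfiable

Case heat = True:
  (~cache) forces cache = False.
  (cache | net) forces net = True.
  Clause (~heat | ~net) is falsified — contradiction.
Case heat = False:
  Clause (heat) is falsified — contradiction.
Both cases fail, so the formula is unsatisfiable.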